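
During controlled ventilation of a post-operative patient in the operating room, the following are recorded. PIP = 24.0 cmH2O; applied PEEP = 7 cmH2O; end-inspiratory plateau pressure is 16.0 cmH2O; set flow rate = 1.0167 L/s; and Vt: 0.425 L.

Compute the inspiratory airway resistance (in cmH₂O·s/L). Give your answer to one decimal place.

Raw = (PIP − Pplat) / flow = (24.0 − 16.0) / 1.0167 = 8.0 / 1.0167 = 7.869 cmH2O·s/L.

7.9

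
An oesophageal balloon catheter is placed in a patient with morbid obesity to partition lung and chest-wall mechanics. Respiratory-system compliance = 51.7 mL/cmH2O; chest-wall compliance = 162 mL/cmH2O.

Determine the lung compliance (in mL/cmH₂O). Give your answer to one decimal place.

1/CL = 1/Crs − 1/Ccw.
1/CL = 1/51.7 − 1/162 = 0.01317.
CL = 75.93 mL/cmH2O.

75.9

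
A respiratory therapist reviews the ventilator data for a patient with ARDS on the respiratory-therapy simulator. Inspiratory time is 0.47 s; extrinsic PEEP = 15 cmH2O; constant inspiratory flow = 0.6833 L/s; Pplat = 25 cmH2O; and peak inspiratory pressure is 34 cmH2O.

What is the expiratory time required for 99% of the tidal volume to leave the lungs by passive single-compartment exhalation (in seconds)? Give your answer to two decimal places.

Vt = flow × Ti = 0.6833 L/s × 0.47 s × 1000 mL/L = 321.15 mL.
R = (PIP − Pplat)/V̇ = (34 − 25) / 0.6833 = 9.0/0.6833 = 13.171 cmH2O·s/L.
C = Vt/(Pplat − PEEP) = 321.15 / (25 − 15) = 321.15/10.0 = 32.115 mL/cmH2O.
τ = R × C = 13.171 × 0.03212 L/cmH2O = 0.4231 s.
t = −τ·ln(1 − 0.99) = −0.4231·ln(0.01) = 1.948 s.

1.95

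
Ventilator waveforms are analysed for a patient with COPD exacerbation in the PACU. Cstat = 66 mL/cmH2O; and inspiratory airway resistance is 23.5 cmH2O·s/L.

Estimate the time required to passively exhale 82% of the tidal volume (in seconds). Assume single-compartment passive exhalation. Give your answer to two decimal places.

2.66

τ = R × C = 23.5 × 66 mL/cmH2O = 23.5 × 0.066 L/cmH2O = 1.551 s.
Exhaled fraction f = 1 − e^(−t/τ) → t = −τ·ln(1 − f) = −1.551·ln(0.18) = 2.66 s.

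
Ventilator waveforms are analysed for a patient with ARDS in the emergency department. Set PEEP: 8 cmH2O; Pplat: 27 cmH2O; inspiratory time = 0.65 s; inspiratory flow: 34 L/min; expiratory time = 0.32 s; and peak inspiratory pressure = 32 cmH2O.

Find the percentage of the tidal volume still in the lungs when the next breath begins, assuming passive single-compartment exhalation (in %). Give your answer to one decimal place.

Flow: 34 L/min ÷ 60 = 0.5667 L/s.
Vt = flow × Ti = 0.5667 L/s × 0.65 s × 1000 mL/L = 368.36 mL.
R = (PIP − Pplat)/V̇ = (32 − 27) / 0.5667 = 5.0/0.5667 = 8.823 cmH2O·s/L.
C = Vt/(Pplat − PEEP) = 368.36 / (27 − 8) = 368.36/19.0 = 19.387 mL/cmH2O.
τ = R × C = 8.823 × 0.01939 L/cmH2O = 0.1711 s.
Fraction remaining at end-expiration = e^(−Te/τ) = e^(−0.32/0.1711) = 0.1541 → 15.41%.

15.4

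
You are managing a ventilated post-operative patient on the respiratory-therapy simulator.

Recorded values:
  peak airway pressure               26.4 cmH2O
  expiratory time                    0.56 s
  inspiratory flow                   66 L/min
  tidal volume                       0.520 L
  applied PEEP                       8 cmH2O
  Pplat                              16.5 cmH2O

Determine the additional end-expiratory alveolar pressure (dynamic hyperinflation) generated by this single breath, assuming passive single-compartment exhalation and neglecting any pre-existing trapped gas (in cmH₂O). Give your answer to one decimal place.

3.1

Flow: 66 L/min ÷ 60 = 1.1 L/s.
R = (PIP − Pplat)/V̇ = (26.4 − 16.5) / 1.1 = 9.9/1.1 = 9.0 cmH2O·s/L.
C = Vt/(Pplat − PEEP) = 520.0 / (16.5 − 8) = 520.0/8.5 = 61.176 mL/cmH2O.
τ = R × C = 9.0 × 0.06118 L/cmH2O = 0.5506 s.
Fraction remaining = e^(−Te/τ) = e^(−0.56/0.5506) = 0.3617; trapped volume = 520.0 × 0.3617 = 188.08 mL.
Additional alveolar pressure from trapping ≈ V_trapped / C = 188.08 / 61.176 = 3.074 cmH2O.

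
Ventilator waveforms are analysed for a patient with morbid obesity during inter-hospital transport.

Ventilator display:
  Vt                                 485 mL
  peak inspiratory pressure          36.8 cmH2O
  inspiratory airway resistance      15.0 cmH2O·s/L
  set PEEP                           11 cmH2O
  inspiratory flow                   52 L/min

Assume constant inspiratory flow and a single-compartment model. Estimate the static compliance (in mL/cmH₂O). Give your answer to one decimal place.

Flow: 52 L/min ÷ 60 = 0.8667 L/s.
Equation of motion (constant flow): PIP = Vt/C + R·V̇ + PEEP.
Vt/C = PIP − R·V̇ − PEEP = 36.8 − 15.0×0.8667 − 11 = 36.8 − 13.001 − 11 = 12.799 cmH2O.
C = Vt / 12.799 = 485 / 12.799 = 37.894 mL/cmH2O.

37.9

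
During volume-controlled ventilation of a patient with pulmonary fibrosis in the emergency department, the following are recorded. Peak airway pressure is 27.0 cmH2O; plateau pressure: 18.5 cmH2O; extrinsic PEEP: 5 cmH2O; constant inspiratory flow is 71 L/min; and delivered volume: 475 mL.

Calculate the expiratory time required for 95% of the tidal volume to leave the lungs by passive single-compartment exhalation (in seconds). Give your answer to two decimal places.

Flow: 71 L/min ÷ 60 = 1.1833 L/s.
R = (PIP − Pplat)/V̇ = (27.0 − 18.5) / 1.1833 = 8.5/1.1833 = 7.183 cmH2O·s/L.
C = Vt/(Pplat − PEEP) = 475.0 / (18.5 − 5) = 475.0/13.5 = 35.185 mL/cmH2O.
τ = R × C = 7.183 × 0.03519 L/cmH2O = 0.2528 s.
t = −τ·ln(1 − 0.95) = −0.2528·ln(0.05) = 0.7573 s.

0.76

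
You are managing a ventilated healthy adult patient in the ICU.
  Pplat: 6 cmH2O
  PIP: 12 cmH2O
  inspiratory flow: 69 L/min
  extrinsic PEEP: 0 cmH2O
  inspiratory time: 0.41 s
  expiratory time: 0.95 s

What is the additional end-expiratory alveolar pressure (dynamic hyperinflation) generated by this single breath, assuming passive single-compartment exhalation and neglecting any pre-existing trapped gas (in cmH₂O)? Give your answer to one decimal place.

Flow: 69 L/min ÷ 60 = 1.15 L/s.
Vt = flow × Ti = 1.15 L/s × 0.41 s × 1000 mL/L = 471.5 mL.
R = (PIP − Pplat)/V̇ = (12 − 6) / 1.15 = 6.0/1.15 = 5.217 cmH2O·s/L.
C = Vt/(Pplat − PEEP) = 471.5 / (6 − 0) = 471.5/6.0 = 78.583 mL/cmH2O.
τ = R × C = 5.217 × 0.07858 L/cmH2O = 0.41 s.
Fraction remaining = e^(−Te/τ) = e^(−0.95/0.41) = 0.09856; trapped volume = 471.5 × 0.09856 = 46.471 mL.
Additional alveolar pressure from trapping ≈ V_trapped / C = 46.471 / 78.583 = 0.5914 cmH2O.

0.6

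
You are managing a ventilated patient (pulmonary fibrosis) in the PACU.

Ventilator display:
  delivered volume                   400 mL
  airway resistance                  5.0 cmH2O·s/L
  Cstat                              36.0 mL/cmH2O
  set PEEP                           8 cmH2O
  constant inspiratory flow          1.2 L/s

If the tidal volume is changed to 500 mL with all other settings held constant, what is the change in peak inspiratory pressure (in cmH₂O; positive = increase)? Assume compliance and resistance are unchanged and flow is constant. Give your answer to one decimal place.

PIP = Vt/C + R·V̇ + PEEP (constant-flow equation of motion).
Only the elastic term changes: ΔPIP = ΔVt / C = (500 − 400) / 36.0 = 2.778 cmH2O.

2.8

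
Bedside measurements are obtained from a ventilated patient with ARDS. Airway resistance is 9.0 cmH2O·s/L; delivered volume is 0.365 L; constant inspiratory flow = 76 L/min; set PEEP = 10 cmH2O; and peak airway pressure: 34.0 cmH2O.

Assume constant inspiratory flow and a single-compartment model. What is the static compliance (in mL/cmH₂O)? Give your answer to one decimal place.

Flow: 76 L/min ÷ 60 = 1.2667 L/s.
Equation of motion (constant flow): PIP = Vt/C + R·V̇ + PEEP.
Vt/C = PIP − R·V̇ − PEEP = 34.0 − 9.0×1.2667 − 10 = 34.0 − 11.4 − 10 = 12.6 cmH2O.
C = Vt / 12.6 = 365 / 12.6 = 28.968 mL/cmH2O.

29.0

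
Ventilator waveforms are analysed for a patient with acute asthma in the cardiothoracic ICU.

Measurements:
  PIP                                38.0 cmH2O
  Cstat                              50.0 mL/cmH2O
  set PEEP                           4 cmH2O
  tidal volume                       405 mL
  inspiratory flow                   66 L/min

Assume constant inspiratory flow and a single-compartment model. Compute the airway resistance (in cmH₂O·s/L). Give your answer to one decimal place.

Flow: 66 L/min ÷ 60 = 1.1 L/s.
Equation of motion (constant flow): PIP = Vt/C + R·V̇ + PEEP.
R·V̇ = PIP − Vt/C − PEEP = 38.0 − 405/50.0 − 4 = 38.0 − 8.1 − 4 = 25.9 cmH2O.
R = 25.9 / 1.1 = 23.545 cmH2O·s/L.

23.5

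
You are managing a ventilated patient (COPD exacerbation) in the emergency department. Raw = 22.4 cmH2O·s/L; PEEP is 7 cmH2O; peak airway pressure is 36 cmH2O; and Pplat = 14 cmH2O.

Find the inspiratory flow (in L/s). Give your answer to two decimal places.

flow = (PIP − Pplat) / Raw = 22.0 / 22.4 = 0.9821 L/s.

0.98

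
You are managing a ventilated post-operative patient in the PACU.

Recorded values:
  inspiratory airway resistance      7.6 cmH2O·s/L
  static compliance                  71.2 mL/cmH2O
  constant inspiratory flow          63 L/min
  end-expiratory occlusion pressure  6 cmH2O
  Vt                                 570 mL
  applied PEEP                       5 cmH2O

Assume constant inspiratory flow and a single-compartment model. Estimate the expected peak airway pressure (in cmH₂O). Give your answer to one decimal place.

22.0

Flow: 63 L/min ÷ 60 = 1.05 L/s.
Total PEEP = 6 cmH2O (set 5 + intrinsic 1); this is the baseline alveolar pressure.
Equation of motion (constant flow): PIP = Vt/C + R·V̇ + PEEP.
PIP = 570/71.2 + 7.6×1.05 + 6 = 8.006 + 7.98 + 6 = 21.986 cmH2O.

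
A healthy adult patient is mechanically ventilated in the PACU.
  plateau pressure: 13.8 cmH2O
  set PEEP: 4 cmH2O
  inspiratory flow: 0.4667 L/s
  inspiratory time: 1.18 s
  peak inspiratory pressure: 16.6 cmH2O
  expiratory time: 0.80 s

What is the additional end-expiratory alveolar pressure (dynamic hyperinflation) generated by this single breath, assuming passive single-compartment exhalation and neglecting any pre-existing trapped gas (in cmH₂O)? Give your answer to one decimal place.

Vt = flow × Ti = 0.4667 L/s × 1.18 s × 1000 mL/L = 550.71 mL.
R = (PIP − Pplat)/V̇ = (16.6 − 13.8) / 0.4667 = 2.8/0.4667 = 6.0 cmH2O·s/L.
C = Vt/(Pplat − PEEP) = 550.71 / (13.8 − 4) = 550.71/9.8 = 56.195 mL/cmH2O.
τ = R × C = 6.0 × 0.0562 L/cmH2O = 0.3372 s.
Fraction remaining = e^(−Te/τ) = e^(−0.80/0.3372) = 0.09325; trapped volume = 550.71 × 0.09325 = 51.354 mL.
Additional alveolar pressure from trapping ≈ V_trapped / C = 51.354 / 56.195 = 0.9139 cmH2O.

0.9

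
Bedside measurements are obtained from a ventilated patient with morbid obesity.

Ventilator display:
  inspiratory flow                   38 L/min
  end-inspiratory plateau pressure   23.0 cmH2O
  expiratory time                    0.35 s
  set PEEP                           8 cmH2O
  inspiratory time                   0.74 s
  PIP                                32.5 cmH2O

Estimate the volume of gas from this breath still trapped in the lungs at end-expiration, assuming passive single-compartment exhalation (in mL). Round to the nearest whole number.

Flow: 38 L/min ÷ 60 = 0.6333 L/s.
Vt = flow × Ti = 0.6333 L/s × 0.74 s × 1000 mL/L = 468.64 mL.
R = (PIP − Pplat)/V̇ = (32.5 − 23.0) / 0.6333 = 9.5/0.6333 = 15.001 cmH2O·s/L.
C = Vt/(Pplat − PEEP) = 468.64 / (23.0 − 8) = 468.64/15.0 = 31.243 mL/cmH2O.
τ = R × C = 15.001 × 0.03124 L/cmH2O = 0.4686 s.
Fraction remaining = e^(−Te/τ) = e^(−0.35/0.4686) = 0.4738.
Trapped volume = 468.64 × 0.4738 = 222.04 mL.

222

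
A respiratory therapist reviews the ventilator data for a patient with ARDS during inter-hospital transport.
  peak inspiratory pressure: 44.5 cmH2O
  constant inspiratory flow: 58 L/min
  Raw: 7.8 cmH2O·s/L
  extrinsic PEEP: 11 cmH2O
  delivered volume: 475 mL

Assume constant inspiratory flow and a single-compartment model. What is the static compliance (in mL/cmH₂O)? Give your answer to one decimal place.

18.3

Flow: 58 L/min ÷ 60 = 0.9667 L/s.
Equation of motion (constant flow): PIP = Vt/C + R·V̇ + PEEP.
Vt/C = PIP − R·V̇ − PEEP = 44.5 − 7.8×0.9667 − 11 = 44.5 − 7.54 − 11 = 25.96 cmH2O.
C = Vt / 25.96 = 475 / 25.96 = 18.297 mL/cmH2O.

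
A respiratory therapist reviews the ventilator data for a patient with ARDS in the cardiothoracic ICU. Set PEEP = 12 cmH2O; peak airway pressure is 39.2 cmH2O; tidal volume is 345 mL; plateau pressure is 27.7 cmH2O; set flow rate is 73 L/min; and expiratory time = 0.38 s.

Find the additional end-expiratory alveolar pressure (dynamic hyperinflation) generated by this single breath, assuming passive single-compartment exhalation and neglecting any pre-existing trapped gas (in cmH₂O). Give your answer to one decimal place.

2.5

Flow: 73 L/min ÷ 60 = 1.2167 L/s.
R = (PIP − Pplat)/V̇ = (39.2 − 27.7) / 1.2167 = 11.5/1.2167 = 9.452 cmH2O·s/L.
C = Vt/(Pplat − PEEP) = 345.0 / (27.7 − 12) = 345.0/15.7 = 21.975 mL/cmH2O.
τ = R × C = 9.452 × 0.02198 L/cmH2O = 0.2078 s.
Fraction remaining = e^(−Te/τ) = e^(−0.38/0.2078) = 0.1606; trapped volume = 345.0 × 0.1606 = 55.407 mL.
Additional alveolar pressure from trapping ≈ V_trapped / C = 55.407 / 21.975 = 2.521 cmH2O.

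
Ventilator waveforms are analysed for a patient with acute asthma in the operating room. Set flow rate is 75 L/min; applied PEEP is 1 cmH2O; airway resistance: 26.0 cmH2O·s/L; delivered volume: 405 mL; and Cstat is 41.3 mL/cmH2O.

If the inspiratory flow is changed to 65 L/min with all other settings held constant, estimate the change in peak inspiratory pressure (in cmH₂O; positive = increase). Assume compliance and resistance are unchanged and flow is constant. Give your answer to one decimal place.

-4.3

Flow: 75 L/min ÷ 60 = 1.25 L/s.
New flow: 65 L/min ÷ 60 = 1.0833 L/s.
PIP = Vt/C + R·V̇ + PEEP (constant-flow equation of motion).
Only the resistive term changes: ΔPIP = R × ΔV̇ = 26.0 × (1.0833 − 1.25) = 26.0 × -0.1667 = -4.334 cmH2O.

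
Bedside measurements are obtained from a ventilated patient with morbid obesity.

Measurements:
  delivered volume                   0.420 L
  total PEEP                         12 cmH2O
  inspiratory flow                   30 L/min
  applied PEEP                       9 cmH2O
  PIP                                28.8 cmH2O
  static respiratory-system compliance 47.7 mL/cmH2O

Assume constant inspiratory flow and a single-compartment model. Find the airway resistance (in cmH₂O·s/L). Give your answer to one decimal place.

16.0

Flow: 30 L/min ÷ 60 = 0.5 L/s.
Total PEEP = 12 cmH2O (set 9 + intrinsic 3); this is the baseline alveolar pressure.
Equation of motion (constant flow): PIP = Vt/C + R·V̇ + PEEP.
R·V̇ = PIP − Vt/C − PEEP = 28.8 − 420/47.7 − 12 = 28.8 − 8.805 − 12 = 7.995 cmH2O.
R = 7.995 / 0.5 = 15.99 cmH2O·s/L.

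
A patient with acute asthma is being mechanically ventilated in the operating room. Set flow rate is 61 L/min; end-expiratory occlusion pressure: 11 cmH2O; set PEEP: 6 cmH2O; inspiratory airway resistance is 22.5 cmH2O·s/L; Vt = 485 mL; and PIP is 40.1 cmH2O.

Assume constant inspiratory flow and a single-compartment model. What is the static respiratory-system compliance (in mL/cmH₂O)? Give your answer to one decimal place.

Flow: 61 L/min ÷ 60 = 1.0167 L/s.
Total PEEP = 11 cmH2O (set 6 + intrinsic 5); this is the baseline alveolar pressure.
Equation of motion (constant flow): PIP = Vt/C + R·V̇ + PEEP.
Vt/C = PIP − R·V̇ − PEEP = 40.1 − 22.5×1.0167 − 11 = 40.1 − 22.876 − 11 = 6.224 cmH2O.
C = Vt / 6.224 = 485 / 6.224 = 77.924 mL/cmH2O.

77.9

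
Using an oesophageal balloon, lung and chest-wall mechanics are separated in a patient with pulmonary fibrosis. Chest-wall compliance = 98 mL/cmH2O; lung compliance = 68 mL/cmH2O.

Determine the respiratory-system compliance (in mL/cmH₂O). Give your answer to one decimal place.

Lung and chest wall are elastances in series: 1/Crs = 1/CL + 1/Ccw.
1/Crs = 1/68 + 1/98 = 0.02491.
Crs = 40.145 mL/cmH2O.

40.1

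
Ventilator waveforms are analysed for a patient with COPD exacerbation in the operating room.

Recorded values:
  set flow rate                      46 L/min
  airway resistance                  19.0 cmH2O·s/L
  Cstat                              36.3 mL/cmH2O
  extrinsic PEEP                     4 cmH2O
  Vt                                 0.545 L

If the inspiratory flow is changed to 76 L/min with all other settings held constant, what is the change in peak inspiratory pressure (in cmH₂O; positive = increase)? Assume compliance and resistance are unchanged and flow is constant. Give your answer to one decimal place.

9.5

Flow: 46 L/min ÷ 60 = 0.7667 L/s.
New flow: 76 L/min ÷ 60 = 1.2667 L/s.
PIP = Vt/C + R·V̇ + PEEP (constant-flow equation of motion).
Only the resistive term changes: ΔPIP = R × ΔV̇ = 19.0 × (1.2667 − 0.7667) = 19.0 × 0.5 = 9.5 cmH2O.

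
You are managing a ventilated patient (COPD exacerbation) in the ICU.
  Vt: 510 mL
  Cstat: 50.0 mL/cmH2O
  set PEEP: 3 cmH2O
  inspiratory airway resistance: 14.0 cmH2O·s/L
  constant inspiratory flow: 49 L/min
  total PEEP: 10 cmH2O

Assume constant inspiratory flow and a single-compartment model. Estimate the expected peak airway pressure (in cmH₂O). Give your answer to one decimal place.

31.6

Flow: 49 L/min ÷ 60 = 0.8167 L/s.
Total PEEP = 10 cmH2O (set 3 + intrinsic 7); this is the baseline alveolar pressure.
Equation of motion (constant flow): PIP = Vt/C + R·V̇ + PEEP.
PIP = 510/50.0 + 14.0×0.8167 + 10 = 10.2 + 11.434 + 10 = 31.634 cmH2O.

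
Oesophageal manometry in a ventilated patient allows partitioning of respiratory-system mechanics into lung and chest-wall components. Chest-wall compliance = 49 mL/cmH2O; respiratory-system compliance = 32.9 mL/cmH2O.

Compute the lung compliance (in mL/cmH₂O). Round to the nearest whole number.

100

1/CL = 1/Crs − 1/Ccw.
1/CL = 1/32.9 − 1/49 = 0.009987.
CL = 100.13 mL/cmH2O.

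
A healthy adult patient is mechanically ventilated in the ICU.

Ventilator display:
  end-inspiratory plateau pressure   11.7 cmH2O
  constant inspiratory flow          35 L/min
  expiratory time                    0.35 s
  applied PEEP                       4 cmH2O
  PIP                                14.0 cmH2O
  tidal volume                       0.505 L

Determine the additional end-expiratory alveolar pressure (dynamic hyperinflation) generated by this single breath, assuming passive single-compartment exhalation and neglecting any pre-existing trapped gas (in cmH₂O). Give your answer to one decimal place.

Flow: 35 L/min ÷ 60 = 0.5833 L/s.
R = (PIP − Pplat)/V̇ = (14.0 − 11.7) / 0.5833 = 2.3/0.5833 = 3.943 cmH2O·s/L.
C = Vt/(Pplat − PEEP) = 505.0 / (11.7 − 4) = 505.0/7.7 = 65.584 mL/cmH2O.
τ = R × C = 3.943 × 0.06558 L/cmH2O = 0.2586 s.
Fraction remaining = e^(−Te/τ) = e^(−0.35/0.2586) = 0.2583; trapped volume = 505.0 × 0.2583 = 130.44 mL.
Additional alveolar pressure from trapping ≈ V_trapped / C = 130.44 / 65.584 = 1.989 cmH2O.

2.0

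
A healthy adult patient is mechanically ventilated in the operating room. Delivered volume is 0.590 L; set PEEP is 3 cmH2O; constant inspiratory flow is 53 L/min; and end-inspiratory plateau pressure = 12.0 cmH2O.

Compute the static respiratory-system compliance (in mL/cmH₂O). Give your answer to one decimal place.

65.6

Cstat = Vt / (Pplat − PEEP) = 590 / (12.0 − 3) = 590 / 9.0 = 65.556 mL/cmH2O.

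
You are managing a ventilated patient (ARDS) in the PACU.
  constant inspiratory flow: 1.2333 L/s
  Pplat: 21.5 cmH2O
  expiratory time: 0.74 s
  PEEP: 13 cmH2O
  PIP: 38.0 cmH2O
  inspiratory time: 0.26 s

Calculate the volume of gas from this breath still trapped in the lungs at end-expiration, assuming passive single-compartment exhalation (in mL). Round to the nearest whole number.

Vt = flow × Ti = 1.2333 L/s × 0.26 s × 1000 mL/L = 320.66 mL.
R = (PIP − Pplat)/V̇ = (38.0 − 21.5) / 1.2333 = 16.5/1.2333 = 13.379 cmH2O·s/L.
C = Vt/(Pplat − PEEP) = 320.66 / (21.5 − 13) = 320.66/8.5 = 37.725 mL/cmH2O.
τ = R × C = 13.379 × 0.03773 L/cmH2O = 0.5048 s.
Fraction remaining = e^(−Te/τ) = e^(−0.74/0.5048) = 0.2309.
Trapped volume = 320.66 × 0.2309 = 74.04 mL.

74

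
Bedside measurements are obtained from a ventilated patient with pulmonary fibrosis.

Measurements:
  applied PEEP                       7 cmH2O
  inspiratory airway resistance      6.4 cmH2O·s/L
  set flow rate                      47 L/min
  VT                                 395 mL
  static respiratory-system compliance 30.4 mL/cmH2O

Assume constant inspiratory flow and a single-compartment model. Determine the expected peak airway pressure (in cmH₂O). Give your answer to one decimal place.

Flow: 47 L/min ÷ 60 = 0.7833 L/s.
Equation of motion (constant flow): PIP = Vt/C + R·V̇ + PEEP.
PIP = 395/30.4 + 6.4×0.7833 + 7 = 12.993 + 5.013 + 7 = 25.006 cmH2O.

25.0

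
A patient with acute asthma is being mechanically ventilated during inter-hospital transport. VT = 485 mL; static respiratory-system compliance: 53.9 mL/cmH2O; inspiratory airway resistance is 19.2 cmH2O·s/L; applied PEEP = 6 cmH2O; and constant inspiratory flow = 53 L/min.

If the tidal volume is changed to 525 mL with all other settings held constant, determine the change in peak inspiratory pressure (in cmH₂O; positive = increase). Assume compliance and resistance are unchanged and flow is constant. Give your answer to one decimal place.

0.7

PIP = Vt/C + R·V̇ + PEEP (constant-flow equation of motion).
Only the elastic term changes: ΔPIP = ΔVt / C = (525 − 485) / 53.9 = 0.7421 cmH2O.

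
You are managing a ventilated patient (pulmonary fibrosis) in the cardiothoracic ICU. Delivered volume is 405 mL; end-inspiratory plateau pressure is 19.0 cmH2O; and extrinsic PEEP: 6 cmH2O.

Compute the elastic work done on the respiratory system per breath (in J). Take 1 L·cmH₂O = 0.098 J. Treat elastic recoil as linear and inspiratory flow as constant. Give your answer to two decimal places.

0.26

Elastic work ≈ ½ × (Pplat − PEEP) × Vt = 0.5 × (19.0 − 6) × 0.405 L = 0.5 × 13.0 × 0.405 = 2.633 L·cmH2O.
× 0.098 J/(L·cmH2O) → 0.258 J.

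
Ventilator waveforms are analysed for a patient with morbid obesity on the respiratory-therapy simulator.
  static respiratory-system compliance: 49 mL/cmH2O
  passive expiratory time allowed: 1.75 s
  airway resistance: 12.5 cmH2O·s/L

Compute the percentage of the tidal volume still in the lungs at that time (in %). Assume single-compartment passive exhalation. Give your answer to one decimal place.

τ = R × C = 12.5 × 49 mL/cmH2O = 12.5 × 0.049 L/cmH2O = 0.6125 s.
Passive exhalation: V(t)/V₀ = e^(−t/τ) = e^(−1.75/0.6125) = 0.05743.
Fraction remaining = 0.05743 → 5.743%.

5.7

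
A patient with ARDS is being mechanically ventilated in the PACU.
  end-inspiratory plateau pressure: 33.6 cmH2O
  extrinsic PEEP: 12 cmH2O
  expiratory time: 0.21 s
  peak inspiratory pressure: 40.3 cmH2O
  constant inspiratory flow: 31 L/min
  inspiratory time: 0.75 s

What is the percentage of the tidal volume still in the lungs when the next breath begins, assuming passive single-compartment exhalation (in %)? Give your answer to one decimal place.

40.5

Flow: 31 L/min ÷ 60 = 0.5167 L/s.
Vt = flow × Ti = 0.5167 L/s × 0.75 s × 1000 mL/L = 387.53 mL.
R = (PIP − Pplat)/V̇ = (40.3 − 33.6) / 0.5167 = 6.7/0.5167 = 12.967 cmH2O·s/L.
C = Vt/(Pplat − PEEP) = 387.53 / (33.6 − 12) = 387.53/21.6 = 17.941 mL/cmH2O.
τ = R × C = 12.967 × 0.01794 L/cmH2O = 0.2326 s.
Fraction remaining at end-expiration = e^(−Te/τ) = e^(−0.21/0.2326) = 0.4054 → 40.54%.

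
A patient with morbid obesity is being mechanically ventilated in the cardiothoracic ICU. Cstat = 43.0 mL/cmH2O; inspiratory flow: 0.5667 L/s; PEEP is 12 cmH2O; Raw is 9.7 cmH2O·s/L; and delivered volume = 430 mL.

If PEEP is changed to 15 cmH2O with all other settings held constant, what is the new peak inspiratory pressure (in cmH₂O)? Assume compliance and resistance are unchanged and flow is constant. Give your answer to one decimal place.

PIP = Vt/C + R·V̇ + PEEP (constant-flow equation of motion).
Only the baseline term changes: ΔPIP = ΔPEEP = 15 − 12 = 3.0 cmH2O.
Original PIP = 430/43.0 + 9.7×0.5667 + 12 = 27.497 cmH2O; new PIP = 27.497 + (3.0) = 30.497 cmH2O.

30.5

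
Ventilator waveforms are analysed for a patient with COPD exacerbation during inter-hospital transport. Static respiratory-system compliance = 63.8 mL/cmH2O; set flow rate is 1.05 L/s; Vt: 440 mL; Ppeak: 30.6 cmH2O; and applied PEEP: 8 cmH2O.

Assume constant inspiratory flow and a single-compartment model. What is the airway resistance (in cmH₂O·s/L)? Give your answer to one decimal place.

Equation of motion (constant flow): PIP = Vt/C + R·V̇ + PEEP.
R·V̇ = PIP − Vt/C − PEEP = 30.6 − 440/63.8 − 8 = 30.6 − 6.897 − 8 = 15.703 cmH2O.
R = 15.703 / 1.05 = 14.955 cmH2O·s/L.

15.0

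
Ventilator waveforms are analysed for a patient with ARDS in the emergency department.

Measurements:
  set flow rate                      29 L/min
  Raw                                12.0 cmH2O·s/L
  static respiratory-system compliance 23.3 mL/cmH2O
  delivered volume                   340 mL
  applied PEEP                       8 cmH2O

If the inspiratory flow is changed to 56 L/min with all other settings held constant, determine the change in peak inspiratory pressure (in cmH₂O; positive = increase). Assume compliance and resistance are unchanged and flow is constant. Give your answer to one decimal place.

Flow: 29 L/min ÷ 60 = 0.4833 L/s.
New flow: 56 L/min ÷ 60 = 0.9333 L/s.
PIP = Vt/C + R·V̇ + PEEP (constant-flow equation of motion).
Only the resistive term changes: ΔPIP = R × ΔV̇ = 12.0 × (0.9333 − 0.4833) = 12.0 × 0.45 = 5.4 cmH2O.

5.4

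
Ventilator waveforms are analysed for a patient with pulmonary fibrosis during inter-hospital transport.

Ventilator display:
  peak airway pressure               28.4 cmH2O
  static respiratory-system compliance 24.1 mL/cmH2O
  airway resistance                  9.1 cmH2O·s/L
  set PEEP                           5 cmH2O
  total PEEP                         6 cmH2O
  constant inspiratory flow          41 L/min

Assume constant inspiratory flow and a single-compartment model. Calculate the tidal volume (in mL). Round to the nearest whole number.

390

Flow: 41 L/min ÷ 60 = 0.6833 L/s.
Total PEEP = 6 cmH2O (set 5 + intrinsic 1); this is the baseline alveolar pressure.
Equation of motion (constant flow): PIP = Vt/C + R·V̇ + PEEP.
Vt/C = PIP − R·V̇ − PEEP = 28.4 − 6.218 − 6 = 16.182 cmH2O.
Vt = C × 16.182 = 24.1 × 16.182 = 389.99 mL.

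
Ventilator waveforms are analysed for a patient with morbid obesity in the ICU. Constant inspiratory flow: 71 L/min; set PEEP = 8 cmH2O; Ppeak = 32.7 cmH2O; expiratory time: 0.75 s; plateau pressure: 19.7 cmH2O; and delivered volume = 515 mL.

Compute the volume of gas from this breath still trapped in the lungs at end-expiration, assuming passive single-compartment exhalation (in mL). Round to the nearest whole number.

Flow: 71 L/min ÷ 60 = 1.1833 L/s.
R = (PIP − Pplat)/V̇ = (32.7 − 19.7) / 1.1833 = 13.0/1.1833 = 10.986 cmH2O·s/L.
C = Vt/(Pplat − PEEP) = 515.0 / (19.7 − 8) = 515.0/11.7 = 44.017 mL/cmH2O.
τ = R × C = 10.986 × 0.04402 L/cmH2O = 0.4836 s.
Fraction remaining = e^(−Te/τ) = e^(−0.75/0.4836) = 0.2121.
Trapped volume = 515.0 × 0.2121 = 109.23 mL.

109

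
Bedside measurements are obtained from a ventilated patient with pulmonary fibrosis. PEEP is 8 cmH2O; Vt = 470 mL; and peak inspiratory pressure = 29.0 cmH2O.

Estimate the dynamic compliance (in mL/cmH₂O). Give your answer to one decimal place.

22.4

Dynamic compliance = Vt / (PIP − PEEP) = 470 / (29.0 − 8) = 470 / 21.0 = 22.381 mL/cmH2O.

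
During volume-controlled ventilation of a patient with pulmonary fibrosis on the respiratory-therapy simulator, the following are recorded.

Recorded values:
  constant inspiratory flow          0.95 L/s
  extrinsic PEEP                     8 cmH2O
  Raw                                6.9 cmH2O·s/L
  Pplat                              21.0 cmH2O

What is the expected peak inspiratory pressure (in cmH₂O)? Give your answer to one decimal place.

27.6

PIP = Pplat + Raw × flow = 21.0 + 6.9 × 0.95 = 21.0 + 6.555 = 27.555 cmH2O.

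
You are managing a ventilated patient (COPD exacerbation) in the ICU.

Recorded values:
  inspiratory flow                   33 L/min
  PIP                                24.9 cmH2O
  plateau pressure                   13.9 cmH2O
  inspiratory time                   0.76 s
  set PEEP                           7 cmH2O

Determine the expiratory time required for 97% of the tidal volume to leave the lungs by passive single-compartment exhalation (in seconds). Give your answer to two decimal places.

Flow: 33 L/min ÷ 60 = 0.55 L/s.
Vt = flow × Ti = 0.55 L/s × 0.76 s × 1000 mL/L = 418.0 mL.
R = (PIP − Pplat)/V̇ = (24.9 − 13.9) / 0.55 = 11.0/0.55 = 20.0 cmH2O·s/L.
C = Vt/(Pplat − PEEP) = 418.0 / (13.9 − 7) = 418.0/6.9 = 60.58 mL/cmH2O.
τ = R × C = 20.0 × 0.06058 L/cmH2O = 1.212 s.
t = −τ·ln(1 − 0.97) = −1.212·ln(0.03) = 4.25 s.

4.25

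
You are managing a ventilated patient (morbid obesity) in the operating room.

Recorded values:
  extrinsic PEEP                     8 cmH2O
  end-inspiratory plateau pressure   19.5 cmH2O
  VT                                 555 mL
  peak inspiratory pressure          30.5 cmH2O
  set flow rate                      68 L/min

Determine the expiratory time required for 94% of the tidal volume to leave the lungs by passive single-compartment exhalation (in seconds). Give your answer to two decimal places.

Flow: 68 L/min ÷ 60 = 1.1333 L/s.
R = (PIP − Pplat)/V̇ = (30.5 − 19.5) / 1.1333 = 11.0/1.1333 = 9.706 cmH2O·s/L.
C = Vt/(Pplat − PEEP) = 555.0 / (19.5 − 8) = 555.0/11.5 = 48.261 mL/cmH2O.
τ = R × C = 9.706 × 0.04826 L/cmH2O = 0.4684 s.
t = −τ·ln(1 − 0.94) = −0.4684·ln(0.06) = 1.318 s.

1.32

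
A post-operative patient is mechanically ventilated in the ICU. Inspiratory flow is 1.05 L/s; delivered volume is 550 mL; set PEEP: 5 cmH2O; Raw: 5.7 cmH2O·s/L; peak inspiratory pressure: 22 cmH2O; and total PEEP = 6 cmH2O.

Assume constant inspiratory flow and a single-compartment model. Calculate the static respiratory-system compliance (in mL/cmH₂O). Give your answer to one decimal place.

Total PEEP = 6 cmH2O (set 5 + intrinsic 1); this is the baseline alveolar pressure.
Equation of motion (constant flow): PIP = Vt/C + R·V̇ + PEEP.
Vt/C = PIP − R·V̇ − PEEP = 22 − 5.7×1.05 − 6 = 22 − 5.985 − 6 = 10.015 cmH2O.
C = Vt / 10.015 = 550 / 10.015 = 54.918 mL/cmH2O.

54.9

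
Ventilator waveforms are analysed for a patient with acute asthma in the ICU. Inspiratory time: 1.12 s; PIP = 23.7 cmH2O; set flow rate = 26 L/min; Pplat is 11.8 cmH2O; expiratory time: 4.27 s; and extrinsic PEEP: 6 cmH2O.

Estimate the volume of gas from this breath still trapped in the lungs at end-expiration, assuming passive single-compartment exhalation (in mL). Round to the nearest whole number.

76

Flow: 26 L/min ÷ 60 = 0.4333 L/s.
Vt = flow × Ti = 0.4333 L/s × 1.12 s × 1000 mL/L = 485.3 mL.
R = (PIP − Pplat)/V̇ = (23.7 − 11.8) / 0.4333 = 11.9/0.4333 = 27.464 cmH2O·s/L.
C = Vt/(Pplat − PEEP) = 485.3 / (11.8 − 6) = 485.3/5.8 = 83.672 mL/cmH2O.
τ = R × C = 27.464 × 0.08367 L/cmH2O = 2.298 s.
Fraction remaining = e^(−Te/τ) = e^(−4.27/2.298) = 0.156.
Trapped volume = 485.3 × 0.156 = 75.707 mL.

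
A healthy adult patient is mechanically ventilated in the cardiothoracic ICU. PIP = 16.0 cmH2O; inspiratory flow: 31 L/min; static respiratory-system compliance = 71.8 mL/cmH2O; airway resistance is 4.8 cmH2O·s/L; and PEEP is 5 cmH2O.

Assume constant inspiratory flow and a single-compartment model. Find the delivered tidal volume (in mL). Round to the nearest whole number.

612

Flow: 31 L/min ÷ 60 = 0.5167 L/s.
Equation of motion (constant flow): PIP = Vt/C + R·V̇ + PEEP.
Vt/C = PIP − R·V̇ − PEEP = 16.0 − 2.48 − 5 = 8.52 cmH2O.
Vt = C × 8.52 = 71.8 × 8.52 = 611.74 mL.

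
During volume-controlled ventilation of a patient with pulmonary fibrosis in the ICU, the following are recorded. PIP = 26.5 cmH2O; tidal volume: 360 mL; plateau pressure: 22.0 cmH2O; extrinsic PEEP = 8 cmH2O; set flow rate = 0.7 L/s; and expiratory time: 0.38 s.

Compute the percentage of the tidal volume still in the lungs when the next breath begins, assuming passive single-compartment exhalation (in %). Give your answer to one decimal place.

10.0

R = (PIP − Pplat)/V̇ = (26.5 − 22.0) / 0.7 = 4.5/0.7 = 6.429 cmH2O·s/L.
C = Vt/(Pplat − PEEP) = 360.0 / (22.0 − 8) = 360.0/14.0 = 25.714 mL/cmH2O.
τ = R × C = 6.429 × 0.02571 L/cmH2O = 0.1653 s.
Fraction remaining at end-expiration = e^(−Te/τ) = e^(−0.38/0.1653) = 0.1004 → 10.04%.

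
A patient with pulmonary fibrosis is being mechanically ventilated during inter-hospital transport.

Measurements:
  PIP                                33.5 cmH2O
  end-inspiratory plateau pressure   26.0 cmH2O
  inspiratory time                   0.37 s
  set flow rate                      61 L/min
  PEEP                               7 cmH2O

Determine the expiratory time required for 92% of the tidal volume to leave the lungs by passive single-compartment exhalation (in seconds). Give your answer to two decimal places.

Flow: 61 L/min ÷ 60 = 1.0167 L/s.
Vt = flow × Ti = 1.0167 L/s × 0.37 s × 1000 mL/L = 376.18 mL.
R = (PIP − Pplat)/V̇ = (33.5 − 26.0) / 1.0167 = 7.5/1.0167 = 7.377 cmH2O·s/L.
C = Vt/(Pplat − PEEP) = 376.18 / (26.0 − 7) = 376.18/19.0 = 19.799 mL/cmH2O.
τ = R × C = 7.377 × 0.0198 L/cmH2O = 0.1461 s.
t = −τ·ln(1 − 0.92) = −0.1461·ln(0.08) = 0.369 s.

0.37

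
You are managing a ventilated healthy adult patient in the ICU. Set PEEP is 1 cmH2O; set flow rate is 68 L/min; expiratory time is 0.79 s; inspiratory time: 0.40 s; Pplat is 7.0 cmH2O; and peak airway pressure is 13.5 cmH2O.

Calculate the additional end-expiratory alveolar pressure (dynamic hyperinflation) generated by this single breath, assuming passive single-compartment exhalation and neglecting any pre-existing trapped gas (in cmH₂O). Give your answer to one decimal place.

1.0

Flow: 68 L/min ÷ 60 = 1.1333 L/s.
Vt = flow × Ti = 1.1333 L/s × 0.40 s × 1000 mL/L = 453.32 mL.
R = (PIP − Pplat)/V̇ = (13.5 − 7.0) / 1.1333 = 6.5/1.1333 = 5.735 cmH2O·s/L.
C = Vt/(Pplat − PEEP) = 453.32 / (7.0 − 1) = 453.32/6.0 = 75.553 mL/cmH2O.
τ = R × C = 5.735 × 0.07555 L/cmH2O = 0.4333 s.
Fraction remaining = e^(−Te/τ) = e^(−0.79/0.4333) = 0.1615; trapped volume = 453.32 × 0.1615 = 73.211 mL.
Additional alveolar pressure from trapping ≈ V_trapped / C = 73.211 / 75.553 = 0.969 cmH2O.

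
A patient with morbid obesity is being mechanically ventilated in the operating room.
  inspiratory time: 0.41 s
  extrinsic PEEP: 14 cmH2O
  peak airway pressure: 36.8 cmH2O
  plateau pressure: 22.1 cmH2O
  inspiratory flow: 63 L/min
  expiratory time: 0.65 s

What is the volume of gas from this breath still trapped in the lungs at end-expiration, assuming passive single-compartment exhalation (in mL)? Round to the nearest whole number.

Flow: 63 L/min ÷ 60 = 1.05 L/s.
Vt = flow × Ti = 1.05 L/s × 0.41 s × 1000 mL/L = 430.5 mL.
R = (PIP − Pplat)/V̇ = (36.8 − 22.1) / 1.05 = 14.7/1.05 = 14.0 cmH2O·s/L.
C = Vt/(Pplat − PEEP) = 430.5 / (22.1 − 14) = 430.5/8.1 = 53.148 mL/cmH2O.
τ = R × C = 14.0 × 0.05315 L/cmH2O = 0.7441 s.
Fraction remaining = e^(−Te/τ) = e^(−0.65/0.7441) = 0.4175.
Trapped volume = 430.5 × 0.4175 = 179.73 mL.

180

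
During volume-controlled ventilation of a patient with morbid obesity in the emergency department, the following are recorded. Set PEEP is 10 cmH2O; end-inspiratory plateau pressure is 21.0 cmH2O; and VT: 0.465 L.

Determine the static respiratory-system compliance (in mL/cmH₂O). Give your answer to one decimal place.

Cstat = Vt / (Pplat − PEEP) = 465 / (21.0 − 10) = 465 / 11.0 = 42.273 mL/cmH2O.

42.3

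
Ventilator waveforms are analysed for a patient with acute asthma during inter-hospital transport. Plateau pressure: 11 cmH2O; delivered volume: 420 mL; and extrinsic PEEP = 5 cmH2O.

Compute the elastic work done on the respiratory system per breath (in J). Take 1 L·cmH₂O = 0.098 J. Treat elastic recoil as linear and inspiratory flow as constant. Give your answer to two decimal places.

0.12

Elastic work ≈ ½ × (Pplat − PEEP) × Vt = 0.5 × (11 − 5) × 0.420 L = 0.5 × 6.0 × 0.420 = 1.26 L·cmH2O.
× 0.098 J/(L·cmH2O) → 0.1235 J.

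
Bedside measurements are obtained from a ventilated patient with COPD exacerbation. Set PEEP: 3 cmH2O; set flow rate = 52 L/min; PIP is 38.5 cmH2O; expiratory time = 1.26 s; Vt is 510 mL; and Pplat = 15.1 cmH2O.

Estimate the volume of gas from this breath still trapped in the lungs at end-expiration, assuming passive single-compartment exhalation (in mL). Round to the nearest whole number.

169

Flow: 52 L/min ÷ 60 = 0.8667 L/s.
R = (PIP − Pplat)/V̇ = (38.5 − 15.1) / 0.8667 = 23.4/0.8667 = 26.999 cmH2O·s/L.
C = Vt/(Pplat − PEEP) = 510.0 / (15.1 − 3) = 510.0/12.1 = 42.149 mL/cmH2O.
τ = R × C = 26.999 × 0.04215 L/cmH2O = 1.138 s.
Fraction remaining = e^(−Te/τ) = e^(−1.26/1.138) = 0.3305.
Trapped volume = 510.0 × 0.3305 = 168.56 mL.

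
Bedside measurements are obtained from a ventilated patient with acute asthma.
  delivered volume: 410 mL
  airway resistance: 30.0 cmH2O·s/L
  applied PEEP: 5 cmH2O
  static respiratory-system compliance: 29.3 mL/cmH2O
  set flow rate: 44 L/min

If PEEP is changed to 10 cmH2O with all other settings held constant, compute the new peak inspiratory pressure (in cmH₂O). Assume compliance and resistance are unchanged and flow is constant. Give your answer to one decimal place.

Flow: 44 L/min ÷ 60 = 0.7333 L/s.
PIP = Vt/C + R·V̇ + PEEP (constant-flow equation of motion).
Only the baseline term changes: ΔPIP = ΔPEEP = 10 − 5 = 5.0 cmH2O.
Original PIP = 410/29.3 + 30.0×0.7333 + 5 = 40.992 cmH2O; new PIP = 40.992 + (5.0) = 45.992 cmH2O.

46.0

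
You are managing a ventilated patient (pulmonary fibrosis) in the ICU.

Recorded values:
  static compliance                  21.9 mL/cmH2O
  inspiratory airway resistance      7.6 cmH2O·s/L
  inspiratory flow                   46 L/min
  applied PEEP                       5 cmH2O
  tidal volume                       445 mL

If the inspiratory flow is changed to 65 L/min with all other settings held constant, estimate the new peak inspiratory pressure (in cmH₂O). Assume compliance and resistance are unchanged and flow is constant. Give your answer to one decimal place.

Flow: 46 L/min ÷ 60 = 0.7667 L/s.
New flow: 65 L/min ÷ 60 = 1.0833 L/s.
PIP = Vt/C + R·V̇ + PEEP (constant-flow equation of motion).
Only the resistive term changes: ΔPIP = R × ΔV̇ = 7.6 × (1.0833 − 0.7667) = 7.6 × 0.3166 = 2.406 cmH2O.
Original PIP = 445/21.9 + 7.6×0.7667 + 5 = 31.147 cmH2O; new PIP = 31.147 + (2.406) = 33.553 cmH2O.

33.6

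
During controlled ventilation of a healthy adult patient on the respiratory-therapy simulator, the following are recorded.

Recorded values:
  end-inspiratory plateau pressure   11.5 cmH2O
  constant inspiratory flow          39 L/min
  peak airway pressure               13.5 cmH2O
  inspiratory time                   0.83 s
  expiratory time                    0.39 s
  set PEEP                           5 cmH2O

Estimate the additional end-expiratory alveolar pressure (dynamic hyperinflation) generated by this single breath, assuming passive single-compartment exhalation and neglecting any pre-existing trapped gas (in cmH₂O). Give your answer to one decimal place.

Flow: 39 L/min ÷ 60 = 0.65 L/s.
Vt = flow × Ti = 0.65 L/s × 0.83 s × 1000 mL/L = 539.5 mL.
R = (PIP − Pplat)/V̇ = (13.5 − 11.5) / 0.65 = 2.0/0.65 = 3.077 cmH2O·s/L.
C = Vt/(Pplat − PEEP) = 539.5 / (11.5 − 5) = 539.5/6.5 = 83.0 mL/cmH2O.
τ = R × C = 3.077 × 0.083 L/cmH2O = 0.2554 s.
Fraction remaining = e^(−Te/τ) = e^(−0.39/0.2554) = 0.2172; trapped volume = 539.5 × 0.2172 = 117.18 mL.
Additional alveolar pressure from trapping ≈ V_trapped / C = 117.18 / 83.0 = 1.412 cmH2O.

1.4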